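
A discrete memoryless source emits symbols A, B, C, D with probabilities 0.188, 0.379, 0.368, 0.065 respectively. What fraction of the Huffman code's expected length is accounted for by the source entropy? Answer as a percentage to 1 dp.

94.5%

Entropy H = −Σ p log₂ p ≈ 1.7709 bits.
Huffman merges: 13/200+47/250→253/1000; 253/1000+46/125→621/1000; 379/1000+621/1000→1. L = 937/500 ≈ 1.8740.
Efficiency = H/L = 1.7709/1.8740 = 94.5%.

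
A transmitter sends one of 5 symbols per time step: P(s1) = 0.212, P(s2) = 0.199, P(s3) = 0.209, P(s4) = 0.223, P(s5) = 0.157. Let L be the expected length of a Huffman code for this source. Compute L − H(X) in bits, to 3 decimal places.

Entropy H = −Σ p log₂ p ≈ 2.3121 bits.
Huffman merges: 157/1000+199/1000→89/250; 209/1000+53/250→421/1000; 223/1000+89/250→579/1000; 421/1000+579/1000→1. L = 589/250 ≈ 2.3560.
L − H = 2.3560 − 2.3121 = 0.044 bits.

0.044 bits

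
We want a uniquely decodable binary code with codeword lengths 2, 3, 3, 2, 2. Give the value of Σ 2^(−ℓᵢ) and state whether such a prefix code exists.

With common denominator 2^3 = 8: Σ 2^(−ℓᵢ) = 2/8 + 1/8 + 1/8 + 2/8 + 2/8 = 8/8 = 1.
Kraft's inequality requires Σ ≤ 1; here Σ = 1 ≤ 1, so such a prefix code exists.

1; yes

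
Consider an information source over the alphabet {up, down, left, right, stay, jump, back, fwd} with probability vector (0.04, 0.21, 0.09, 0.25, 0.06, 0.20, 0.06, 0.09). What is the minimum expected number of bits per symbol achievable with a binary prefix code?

2.78 bits/symbol

Repeatedly combine the two least-probable nodes; the expected code length is the sum of the merged weights.
merge 1/25 + 3/50 → 1/10
merge 3/50 + 9/100 → 3/20
merge 9/100 + 1/10 → 19/100
merge 3/20 + 19/100 → 17/50
merge 1/5 + 21/100 → 41/100
merge 1/4 + 17/50 → 59/100
merge 41/100 + 59/100 → 1
L = 1/10 + 3/20 + 19/100 + 17/50 + 41/100 + 59/100 + 1 = 139/50 = 2.78 bits/symbol.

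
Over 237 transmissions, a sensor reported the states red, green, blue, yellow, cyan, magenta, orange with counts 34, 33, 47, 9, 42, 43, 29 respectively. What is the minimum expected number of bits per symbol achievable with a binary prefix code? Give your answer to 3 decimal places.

Probabilities are the counts divided by 237.
Repeatedly combine the two least-probable nodes; the expected code length is the sum of the merged weights.
merge 3/79 + 29/237 → 38/237
merge 11/79 + 34/237 → 67/237
merge 38/237 + 14/79 → 80/237
merge 43/237 + 47/237 → 30/79
merge 67/237 + 80/237 → 49/79
merge 30/79 + 49/79 → 1
L = 38/237 + 67/237 + 80/237 + 30/79 + 49/79 + 1 = 659/237 ≈ 2.781 bits/symbol.

2.781 bits/symbol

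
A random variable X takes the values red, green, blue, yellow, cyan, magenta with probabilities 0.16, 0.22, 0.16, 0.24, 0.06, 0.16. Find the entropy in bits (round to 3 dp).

H = −Σ pᵢ log₂ pᵢ.
−0.16·log₂(0.16) = 0.4230
−0.22·log₂(0.22) = 0.4806
−0.16·log₂(0.16) = 0.4230
−0.24·log₂(0.24) = 0.4941
−0.06·log₂(0.06) = 0.2435
−0.16·log₂(0.16) = 0.4230
Sum ≈ 2.4873 → 2.487 bits.

2.487 bits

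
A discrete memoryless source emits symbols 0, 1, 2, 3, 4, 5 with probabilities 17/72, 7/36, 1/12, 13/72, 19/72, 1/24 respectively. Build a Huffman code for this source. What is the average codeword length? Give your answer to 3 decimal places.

Repeatedly combine the two least-probable nodes; the expected code length is the sum of the merged weights.
merge 1/24 + 1/12 → 1/8
merge 1/8 + 13/72 → 11/36
merge 7/36 + 17/72 → 31/72
merge 19/72 + 11/36 → 41/72
merge 31/72 + 41/72 → 1
L = 1/8 + 11/36 + 31/72 + 41/72 + 1 = 175/72 ≈ 2.431 bits/symbol.

2.431 bits/symbol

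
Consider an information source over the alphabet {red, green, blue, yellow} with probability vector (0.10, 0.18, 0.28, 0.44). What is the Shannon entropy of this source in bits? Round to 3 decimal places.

1.813 bits

H = −Σ pᵢ log₂ pᵢ.
−0.10·log₂(0.10) = 0.3322
−0.18·log₂(0.18) = 0.4453
−0.28·log₂(0.28) = 0.5142
−0.44·log₂(0.44) = 0.5211
Sum ≈ 1.8129 → 1.813 bits.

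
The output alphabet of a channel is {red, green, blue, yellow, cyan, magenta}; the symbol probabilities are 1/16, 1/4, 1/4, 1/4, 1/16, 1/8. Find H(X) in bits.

Each probability is a power of 1/2, so log₂(1/p) is an integer.
H = Σ p·log₂(1/p) = 1/16·4 + 1/4·2 + 1/4·2 + 1/4·2 + 1/16·4 + 1/8·3 = 2.375 bits.

2.375 bits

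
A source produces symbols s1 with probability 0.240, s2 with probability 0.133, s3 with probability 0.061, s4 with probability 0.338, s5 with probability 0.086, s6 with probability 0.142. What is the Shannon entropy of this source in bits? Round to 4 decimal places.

2.3606 bits

H = −Σ pᵢ log₂ pᵢ.
−0.240·log₂(0.240) = 0.4941
−0.133·log₂(0.133) = 0.3871
−0.061·log₂(0.061) = 0.2461
−0.338·log₂(0.338) = 0.5289
−0.086·log₂(0.086) = 0.3044
−0.142·log₂(0.142) = 0.3999
Sum ≈ 2.3606 → 2.3606 bits.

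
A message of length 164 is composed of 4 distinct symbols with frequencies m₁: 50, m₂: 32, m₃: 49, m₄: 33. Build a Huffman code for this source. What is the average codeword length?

Probabilities are the counts divided by 164.
Repeatedly combine the two least-probable nodes; the expected code length is the sum of the merged weights.
merge 8/41 + 33/164 → 65/164
merge 49/164 + 25/82 → 99/164
merge 65/164 + 99/164 → 1
L = 65/164 + 99/164 + 1 = 2 bits/symbol.

2 bits/symbol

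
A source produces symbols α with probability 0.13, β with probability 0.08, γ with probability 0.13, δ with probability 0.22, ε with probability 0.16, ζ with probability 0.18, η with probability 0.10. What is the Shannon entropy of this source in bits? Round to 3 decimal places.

2.738 bits

H = −Σ pᵢ log₂ pᵢ.
−0.13·log₂(0.13) = 0.3826
−0.08·log₂(0.08) = 0.2915
−0.13·log₂(0.13) = 0.3826
−0.22·log₂(0.22) = 0.4806
−0.16·log₂(0.16) = 0.4230
−0.18·log₂(0.18) = 0.4453
−0.10·log₂(0.10) = 0.3322
Sum ≈ 2.7379 → 2.738 bits.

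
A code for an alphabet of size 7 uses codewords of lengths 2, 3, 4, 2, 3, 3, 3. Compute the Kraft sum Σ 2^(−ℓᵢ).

With common denominator 2^4 = 16: Σ 2^(−ℓᵢ) = 4/16 + 2/16 + 1/16 + 4/16 + 2/16 + 2/16 + 2/16 = 17/16 = 1.0625.

1.0625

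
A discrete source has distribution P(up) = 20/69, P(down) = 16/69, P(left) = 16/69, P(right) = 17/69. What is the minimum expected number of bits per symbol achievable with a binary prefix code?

Repeatedly combine the two least-probable nodes; the expected code length is the sum of the merged weights.
merge 16/69 + 16/69 → 32/69
merge 17/69 + 20/69 → 37/69
merge 32/69 + 37/69 → 1
L = 32/69 + 37/69 + 1 = 2 bits/symbol.

2 bits/symbol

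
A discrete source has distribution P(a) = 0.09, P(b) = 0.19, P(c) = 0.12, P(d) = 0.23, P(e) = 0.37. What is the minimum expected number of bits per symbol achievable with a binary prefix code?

2.21 bits/symbol

Repeatedly combine the two least-probable nodes; the expected code length is the sum of the merged weights.
merge 9/100 + 3/25 → 21/100
merge 19/100 + 21/100 → 2/5
merge 23/100 + 37/100 → 3/5
merge 2/5 + 3/5 → 1
L = 21/100 + 2/5 + 3/5 + 1 = 221/100 = 2.21 bits/symbol.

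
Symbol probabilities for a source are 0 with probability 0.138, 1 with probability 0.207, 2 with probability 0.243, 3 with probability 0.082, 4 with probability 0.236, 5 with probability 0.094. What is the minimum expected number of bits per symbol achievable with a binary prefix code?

2.49 bits/symbol

Repeatedly combine the two least-probable nodes; the expected code length is the sum of the merged weights.
merge 41/500 + 47/500 → 22/125
merge 69/500 + 22/125 → 157/500
merge 207/1000 + 59/250 → 443/1000
merge 243/1000 + 157/500 → 557/1000
merge 443/1000 + 557/1000 → 1
L = 22/125 + 157/500 + 443/1000 + 557/1000 + 1 = 249/100 = 2.49 bits/symbol.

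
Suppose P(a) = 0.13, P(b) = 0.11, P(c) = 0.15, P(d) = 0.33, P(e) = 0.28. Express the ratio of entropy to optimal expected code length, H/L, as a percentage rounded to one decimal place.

Entropy H = −Σ p log₂ p ≈ 2.1855 bits.
Huffman merges: 11/100+13/100→6/25; 3/20+6/25→39/100; 7/25+33/100→61/100; 39/100+61/100→1. L = 56/25 ≈ 2.2400.
Efficiency = H/L = 2.1855/2.2400 = 97.6%.

97.6%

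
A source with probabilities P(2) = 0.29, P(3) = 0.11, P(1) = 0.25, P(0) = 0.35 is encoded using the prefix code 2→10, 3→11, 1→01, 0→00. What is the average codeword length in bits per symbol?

L̄ = Σ pᵢ·ℓᵢ = 0.29·2 + 0.11·2 + 0.25·2 + 0.35·2 = 2 bits/symbol.

2 bits/symbol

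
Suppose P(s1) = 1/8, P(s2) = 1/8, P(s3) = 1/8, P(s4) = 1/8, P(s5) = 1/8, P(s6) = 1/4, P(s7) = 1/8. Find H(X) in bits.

2.75 bits

Each probability is a power of 1/2, so log₂(1/p) is an integer.
H = Σ p·log₂(1/p) = 1/8·3 + 1/8·3 + 1/8·3 + 1/8·3 + 1/8·3 + 1/4·2 + 1/8·3 = 2.75 bits.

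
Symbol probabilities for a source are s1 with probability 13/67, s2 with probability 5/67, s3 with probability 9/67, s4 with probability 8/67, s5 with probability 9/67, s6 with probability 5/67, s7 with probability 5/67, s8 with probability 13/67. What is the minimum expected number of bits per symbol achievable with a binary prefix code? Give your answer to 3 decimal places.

Repeatedly combine the two least-probable nodes; the expected code length is the sum of the merged weights.
merge 5/67 + 5/67 → 10/67
merge 5/67 + 8/67 → 13/67
merge 9/67 + 9/67 → 18/67
merge 10/67 + 13/67 → 23/67
merge 13/67 + 13/67 → 26/67
merge 18/67 + 23/67 → 41/67
merge 26/67 + 41/67 → 1
L = 10/67 + 13/67 + 18/67 + 23/67 + 26/67 + 41/67 + 1 = 198/67 ≈ 2.955 bits/symbol.

2.955 bits/symbol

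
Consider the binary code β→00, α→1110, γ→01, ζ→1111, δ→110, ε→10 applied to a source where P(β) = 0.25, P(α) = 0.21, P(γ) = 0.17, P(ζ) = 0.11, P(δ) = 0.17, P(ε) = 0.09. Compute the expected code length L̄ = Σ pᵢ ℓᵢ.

2.81 bits/symbol

L̄ = Σ pᵢ·ℓᵢ = 0.25·2 + 0.21·4 + 0.17·2 + 0.11·4 + 0.17·3 + 0.09·2 = 2.81 bits/symbol.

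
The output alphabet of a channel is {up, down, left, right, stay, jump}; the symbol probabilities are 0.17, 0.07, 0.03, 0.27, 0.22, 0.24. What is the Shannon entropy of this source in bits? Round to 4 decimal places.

2.3396 bits

H = −Σ pᵢ log₂ pᵢ.
−0.17·log₂(0.17) = 0.4346
−0.07·log₂(0.07) = 0.2686
−0.03·log₂(0.03) = 0.1518
−0.27·log₂(0.27) = 0.5100
−0.22·log₂(0.22) = 0.4806
−0.24·log₂(0.24) = 0.4941
Sum ≈ 2.3396 → 2.3396 bits.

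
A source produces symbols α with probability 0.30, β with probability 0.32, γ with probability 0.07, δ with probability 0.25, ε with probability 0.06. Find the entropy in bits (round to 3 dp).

H = −Σ pᵢ log₂ pᵢ.
−0.30·log₂(0.30) = 0.5211
−0.32·log₂(0.32) = 0.5260
−0.07·log₂(0.07) = 0.2686
−0.25·log₂(0.25) = 0.5000
−0.06·log₂(0.06) = 0.2435
Sum ≈ 2.0592 → 2.059 bits.

2.059 bits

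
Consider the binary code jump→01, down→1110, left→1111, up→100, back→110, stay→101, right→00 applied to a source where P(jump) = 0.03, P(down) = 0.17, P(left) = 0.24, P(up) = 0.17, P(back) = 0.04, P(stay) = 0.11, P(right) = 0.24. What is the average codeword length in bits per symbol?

L̄ = Σ pᵢ·ℓᵢ = 0.03·2 + 0.17·4 + 0.24·4 + 0.17·3 + 0.04·3 + 0.11·3 + 0.24·2 = 3.14 bits/symbol.

3.14 bits/symbol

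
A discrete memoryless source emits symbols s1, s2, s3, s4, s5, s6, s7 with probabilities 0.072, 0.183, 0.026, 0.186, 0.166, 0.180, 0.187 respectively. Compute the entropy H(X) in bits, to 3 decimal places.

2.638 bits

H = −Σ pᵢ log₂ pᵢ.
−0.072·log₂(0.072) = 0.2733
−0.183·log₂(0.183) = 0.4484
−0.026·log₂(0.026) = 0.1369
−0.186·log₂(0.186) = 0.4514
−0.166·log₂(0.166) = 0.4301
−0.180·log₂(0.180) = 0.4453
−0.187·log₂(0.187) = 0.4523
Sum ≈ 2.6376 → 2.638 bits.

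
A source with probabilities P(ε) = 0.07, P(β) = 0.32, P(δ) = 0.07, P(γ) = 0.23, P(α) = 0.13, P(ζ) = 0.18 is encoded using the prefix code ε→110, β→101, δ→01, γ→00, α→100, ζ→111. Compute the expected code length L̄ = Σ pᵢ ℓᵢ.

2.7 bits/symbol

L̄ = Σ pᵢ·ℓᵢ = 0.07·3 + 0.32·3 + 0.07·2 + 0.23·2 + 0.13·3 + 0.18·3 = 2.7 bits/symbol.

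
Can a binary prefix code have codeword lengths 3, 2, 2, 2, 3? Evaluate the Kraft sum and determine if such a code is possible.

With common denominator 2^3 = 8: Σ 2^(−ℓᵢ) = 1/8 + 2/8 + 2/8 + 2/8 + 1/8 = 8/8 = 1.
Kraft's inequality requires Σ ≤ 1; here Σ = 1 ≤ 1, so such a prefix code exists.

1; yes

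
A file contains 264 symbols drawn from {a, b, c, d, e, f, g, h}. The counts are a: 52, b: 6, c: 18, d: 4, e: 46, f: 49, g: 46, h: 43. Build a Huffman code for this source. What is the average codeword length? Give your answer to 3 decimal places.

Probabilities are the counts divided by 264.
Repeatedly combine the two least-probable nodes; the expected code length is the sum of the merged weights.
merge 1/66 + 1/44 → 5/132
merge 5/132 + 3/44 → 7/66
merge 7/66 + 43/264 → 71/264
merge 23/132 + 23/132 → 23/66
merge 49/264 + 13/66 → 101/264
merge 71/264 + 23/66 → 163/264
merge 101/264 + 163/264 → 1
L = 5/132 + 7/66 + 71/264 + 23/66 + 101/264 + 163/264 + 1 = 243/88 ≈ 2.761 bits/symbol.

2.761 bits/symbol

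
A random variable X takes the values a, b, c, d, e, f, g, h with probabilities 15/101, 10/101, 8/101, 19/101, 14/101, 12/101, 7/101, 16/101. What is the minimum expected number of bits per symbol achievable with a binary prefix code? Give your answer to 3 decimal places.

Repeatedly combine the two least-probable nodes; the expected code length is the sum of the merged weights.
merge 7/101 + 8/101 → 15/101
merge 10/101 + 12/101 → 22/101
merge 14/101 + 15/101 → 29/101
merge 15/101 + 16/101 → 31/101
merge 19/101 + 22/101 → 41/101
merge 29/101 + 31/101 → 60/101
merge 41/101 + 60/101 → 1
L = 15/101 + 22/101 + 29/101 + 31/101 + 41/101 + 60/101 + 1 = 299/101 ≈ 2.960 bits/symbol.

2.960 bits/symbol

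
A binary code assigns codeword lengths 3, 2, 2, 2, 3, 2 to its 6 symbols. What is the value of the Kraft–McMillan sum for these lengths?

With common denominator 2^3 = 8: Σ 2^(−ℓᵢ) = 1/8 + 2/8 + 2/8 + 2/8 + 1/8 + 2/8 = 10/8 = 1.25.

1.25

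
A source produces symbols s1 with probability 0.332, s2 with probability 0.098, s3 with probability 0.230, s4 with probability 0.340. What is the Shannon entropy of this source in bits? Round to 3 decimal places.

H = −Σ pᵢ log₂ pᵢ.
−0.332·log₂(0.332) = 0.5281
−0.098·log₂(0.098) = 0.3284
−0.230·log₂(0.230) = 0.4877
−0.340·log₂(0.340) = 0.5292
Sum ≈ 1.8734 → 1.873 bits.

1.873 bits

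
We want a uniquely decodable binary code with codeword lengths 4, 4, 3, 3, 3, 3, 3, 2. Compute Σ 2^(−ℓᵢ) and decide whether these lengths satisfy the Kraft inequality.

1; yes

With common denominator 2^4 = 16: Σ 2^(−ℓᵢ) = 1/16 + 1/16 + 2/16 + 2/16 + 2/16 + 2/16 + 2/16 + 4/16 = 16/16 = 1.
Kraft's inequality requires Σ ≤ 1; here Σ = 1 ≤ 1, so such a prefix code exists.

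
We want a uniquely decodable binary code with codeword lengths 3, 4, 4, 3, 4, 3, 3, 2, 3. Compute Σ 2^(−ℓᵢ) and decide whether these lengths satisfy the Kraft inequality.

With common denominator 2^4 = 16: Σ 2^(−ℓᵢ) = 2/16 + 1/16 + 1/16 + 2/16 + 1/16 + 2/16 + 2/16 + 4/16 + 2/16 = 17/16 = 1.0625.
Kraft's inequality requires Σ ≤ 1; here Σ = 1.0625 > 1, so no such prefix code exists.

1.0625; no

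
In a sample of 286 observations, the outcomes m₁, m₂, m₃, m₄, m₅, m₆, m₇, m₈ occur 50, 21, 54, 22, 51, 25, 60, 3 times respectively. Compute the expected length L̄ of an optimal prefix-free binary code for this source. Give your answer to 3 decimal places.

Probabilities are the counts divided by 286.
Repeatedly combine the two least-probable nodes; the expected code length is the sum of the merged weights.
merge 3/286 + 21/286 → 12/143
merge 1/13 + 12/143 → 23/143
merge 25/286 + 23/143 → 71/286
merge 25/143 + 51/286 → 101/286
merge 27/143 + 30/143 → 57/143
merge 71/286 + 101/286 → 86/143
merge 57/143 + 86/143 → 1
L = 12/143 + 23/143 + 71/286 + 101/286 + 57/143 + 86/143 + 1 = 37/13 ≈ 2.846 bits/symbol.

2.846 bits/symbol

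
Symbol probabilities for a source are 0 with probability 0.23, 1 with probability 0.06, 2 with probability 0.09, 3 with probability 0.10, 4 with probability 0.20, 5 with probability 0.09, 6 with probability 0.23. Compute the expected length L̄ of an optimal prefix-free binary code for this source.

Repeatedly combine the two least-probable nodes; the expected code length is the sum of the merged weights.
merge 3/50 + 9/100 → 3/20
merge 9/100 + 1/10 → 19/100
merge 3/20 + 19/100 → 17/50
merge 1/5 + 23/100 → 43/100
merge 23/100 + 17/50 → 57/100
merge 43/100 + 57/100 → 1
L = 3/20 + 19/100 + 17/50 + 43/100 + 57/100 + 1 = 67/25 = 2.68 bits/symbol.

2.68 bits/symbol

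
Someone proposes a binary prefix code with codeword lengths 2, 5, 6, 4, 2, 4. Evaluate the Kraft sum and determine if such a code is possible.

0.671875; yes

With common denominator 2^6 = 64: Σ 2^(−ℓᵢ) = 16/64 + 2/64 + 1/64 + 4/64 + 16/64 + 4/64 = 43/64 = 0.671875.
Kraft's inequality requires Σ ≤ 1; here Σ = 0.671875 ≤ 1, so such a prefix code exists.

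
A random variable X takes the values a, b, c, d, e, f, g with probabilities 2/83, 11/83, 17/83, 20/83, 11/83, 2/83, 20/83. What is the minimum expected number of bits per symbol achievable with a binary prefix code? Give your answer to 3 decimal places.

Repeatedly combine the two least-probable nodes; the expected code length is the sum of the merged weights.
merge 2/83 + 2/83 → 4/83
merge 4/83 + 11/83 → 15/83
merge 11/83 + 15/83 → 26/83
merge 17/83 + 20/83 → 37/83
merge 20/83 + 26/83 → 46/83
merge 37/83 + 46/83 → 1
L = 4/83 + 15/83 + 26/83 + 37/83 + 46/83 + 1 = 211/83 ≈ 2.542 bits/symbol.

2.542 bits/symbol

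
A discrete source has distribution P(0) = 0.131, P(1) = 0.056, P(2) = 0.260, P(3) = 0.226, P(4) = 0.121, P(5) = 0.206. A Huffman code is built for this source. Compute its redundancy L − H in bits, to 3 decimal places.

0.040 bits

Entropy H = −Σ p log₂ p ≈ 2.4454 bits.
Huffman merges: 7/125+121/1000→177/1000; 131/1000+177/1000→77/250; 103/500+113/500→54/125; 13/50+77/250→71/125; 54/125+71/125→1. L = 497/200 ≈ 2.4850.
L − H = 2.4850 − 2.4454 = 0.040 bits.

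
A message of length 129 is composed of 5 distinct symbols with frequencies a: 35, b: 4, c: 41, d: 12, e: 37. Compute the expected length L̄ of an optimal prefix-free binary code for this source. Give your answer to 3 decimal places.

Probabilities are the counts divided by 129.
Repeatedly combine the two least-probable nodes; the expected code length is the sum of the merged weights.
merge 4/129 + 4/43 → 16/129
merge 16/129 + 35/129 → 17/43
merge 37/129 + 41/129 → 26/43
merge 17/43 + 26/43 → 1
L = 16/129 + 17/43 + 26/43 + 1 = 274/129 ≈ 2.124 bits/symbol.

2.124 bits/symbol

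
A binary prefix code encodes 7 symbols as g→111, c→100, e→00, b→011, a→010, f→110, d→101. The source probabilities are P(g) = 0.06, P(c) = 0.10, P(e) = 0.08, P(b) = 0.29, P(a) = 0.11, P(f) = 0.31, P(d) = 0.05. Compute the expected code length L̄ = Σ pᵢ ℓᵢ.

L̄ = Σ pᵢ·ℓᵢ = 0.06·3 + 0.10·3 + 0.08·2 + 0.29·3 + 0.11·3 + 0.31·3 + 0.05·3 = 2.92 bits/symbol.

2.92 bits/symbol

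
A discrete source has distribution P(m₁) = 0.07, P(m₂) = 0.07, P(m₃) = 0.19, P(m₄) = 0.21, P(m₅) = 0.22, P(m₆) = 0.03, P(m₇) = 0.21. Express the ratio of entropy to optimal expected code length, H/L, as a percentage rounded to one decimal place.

97.7%

Entropy H = −Σ p log₂ p ≈ 2.5703 bits.
Huffman merges: 3/100+7/100→1/10; 7/100+1/10→17/100; 17/100+19/100→9/25; 21/100+21/100→21/50; 11/50+9/25→29/50; 21/50+29/50→1. L = 263/100 ≈ 2.6300.
Efficiency = H/L = 2.5703/2.6300 = 97.7%.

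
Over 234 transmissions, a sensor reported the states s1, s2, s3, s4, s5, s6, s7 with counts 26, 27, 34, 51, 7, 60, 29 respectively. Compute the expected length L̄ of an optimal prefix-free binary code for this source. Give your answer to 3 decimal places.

2.667 bits/symbol

Probabilities are the counts divided by 234.
Repeatedly combine the two least-probable nodes; the expected code length is the sum of the merged weights.
merge 7/234 + 1/9 → 11/78
merge 3/26 + 29/234 → 28/117
merge 11/78 + 17/117 → 67/234
merge 17/78 + 28/117 → 107/234
merge 10/39 + 67/234 → 127/234
merge 107/234 + 127/234 → 1
L = 11/78 + 28/117 + 67/234 + 107/234 + 127/234 + 1 = 8/3 ≈ 2.667 bits/symbol.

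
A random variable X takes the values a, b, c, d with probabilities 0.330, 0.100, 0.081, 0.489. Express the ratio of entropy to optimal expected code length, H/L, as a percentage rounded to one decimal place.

Entropy H = −Σ p log₂ p ≈ 1.6584 bits.
Huffman merges: 81/1000+1/10→181/1000; 181/1000+33/100→511/1000; 489/1000+511/1000→1. L = 423/250 ≈ 1.6920.
Efficiency = H/L = 1.6584/1.6920 = 98.0%.

98.0%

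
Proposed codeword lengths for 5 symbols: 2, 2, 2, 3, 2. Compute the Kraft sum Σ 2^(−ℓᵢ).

With common denominator 2^3 = 8: Σ 2^(−ℓᵢ) = 2/8 + 2/8 + 2/8 + 1/8 + 2/8 = 9/8 = 1.125.

1.125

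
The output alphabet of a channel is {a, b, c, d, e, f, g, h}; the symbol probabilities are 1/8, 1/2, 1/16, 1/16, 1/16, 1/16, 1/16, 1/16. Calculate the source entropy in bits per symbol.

2.375 bits

Each probability is a power of 1/2, so log₂(1/p) is an integer.
H = Σ p·log₂(1/p) = 1/8·3 + 1/2·1 + 1/16·4 + 1/16·4 + 1/16·4 + 1/16·4 + 1/16·4 + 1/16·4 = 2.375 bits.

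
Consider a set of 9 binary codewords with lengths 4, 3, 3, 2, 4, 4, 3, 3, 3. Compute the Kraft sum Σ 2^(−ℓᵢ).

1.0625

With common denominator 2^4 = 16: Σ 2^(−ℓᵢ) = 1/16 + 2/16 + 2/16 + 4/16 + 1/16 + 1/16 + 2/16 + 2/16 + 2/16 = 17/16 = 1.0625.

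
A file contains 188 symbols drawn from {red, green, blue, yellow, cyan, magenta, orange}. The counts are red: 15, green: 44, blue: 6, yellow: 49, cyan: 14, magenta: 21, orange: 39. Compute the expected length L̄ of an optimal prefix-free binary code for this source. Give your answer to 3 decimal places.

Probabilities are the counts divided by 188.
Repeatedly combine the two least-probable nodes; the expected code length is the sum of the merged weights.
merge 3/94 + 7/94 → 5/47
merge 15/188 + 5/47 → 35/188
merge 21/188 + 35/188 → 14/47
merge 39/188 + 11/47 → 83/188
merge 49/188 + 14/47 → 105/188
merge 83/188 + 105/188 → 1
L = 5/47 + 35/188 + 14/47 + 83/188 + 105/188 + 1 = 487/188 ≈ 2.590 bits/symbol.

2.590 bits/symbol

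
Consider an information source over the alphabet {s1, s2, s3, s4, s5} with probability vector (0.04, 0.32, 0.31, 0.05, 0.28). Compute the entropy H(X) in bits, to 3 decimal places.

H = −Σ pᵢ log₂ pᵢ.
−0.04·log₂(0.04) = 0.1858
−0.32·log₂(0.32) = 0.5260
−0.31·log₂(0.31) = 0.5238
−0.05·log₂(0.05) = 0.2161
−0.28·log₂(0.28) = 0.5142
Sum ≈ 1.9659 → 1.966 bits.

1.966 bits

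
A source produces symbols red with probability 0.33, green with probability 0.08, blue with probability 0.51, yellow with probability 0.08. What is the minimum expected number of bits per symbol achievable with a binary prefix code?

Repeatedly combine the two least-probable nodes; the expected code length is the sum of the merged weights.
merge 2/25 + 2/25 → 4/25
merge 4/25 + 33/100 → 49/100
merge 49/100 + 51/100 → 1
L = 4/25 + 49/100 + 1 = 33/20 = 1.65 bits/symbol.

1.65 bits/symbol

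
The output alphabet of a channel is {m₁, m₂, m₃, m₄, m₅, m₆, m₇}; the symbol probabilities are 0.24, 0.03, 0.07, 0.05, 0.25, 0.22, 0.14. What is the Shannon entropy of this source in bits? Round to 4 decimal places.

H = −Σ pᵢ log₂ pᵢ.
−0.24·log₂(0.24) = 0.4941
−0.03·log₂(0.03) = 0.1518
−0.07·log₂(0.07) = 0.2686
−0.05·log₂(0.05) = 0.2161
−0.25·log₂(0.25) = 0.5000
−0.22·log₂(0.22) = 0.4806
−0.14·log₂(0.14) = 0.3971
Sum ≈ 2.5082 → 2.5082 bits.

2.5082 bits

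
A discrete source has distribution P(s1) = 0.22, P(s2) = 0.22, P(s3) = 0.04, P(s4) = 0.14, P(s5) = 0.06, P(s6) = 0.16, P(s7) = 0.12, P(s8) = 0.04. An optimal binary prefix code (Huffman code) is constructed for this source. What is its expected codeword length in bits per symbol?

2.78 bits/symbol

Repeatedly combine the two least-probable nodes; the expected code length is the sum of the merged weights.
merge 1/25 + 1/25 → 2/25
merge 3/50 + 2/25 → 7/50
merge 3/25 + 7/50 → 13/50
merge 7/50 + 4/25 → 3/10
merge 11/50 + 11/50 → 11/25
merge 13/50 + 3/10 → 14/25
merge 11/25 + 14/25 → 1
L = 2/25 + 7/50 + 13/50 + 3/10 + 11/25 + 14/25 + 1 = 139/50 = 2.78 bits/symbol.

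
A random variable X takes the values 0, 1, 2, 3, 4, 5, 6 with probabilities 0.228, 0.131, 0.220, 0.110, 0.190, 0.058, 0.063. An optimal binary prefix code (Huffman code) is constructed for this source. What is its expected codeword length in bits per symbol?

Repeatedly combine the two least-probable nodes; the expected code length is the sum of the merged weights.
merge 29/500 + 63/1000 → 121/1000
merge 11/100 + 121/1000 → 231/1000
merge 131/1000 + 19/100 → 321/1000
merge 11/50 + 57/250 → 56/125
merge 231/1000 + 321/1000 → 69/125
merge 56/125 + 69/125 → 1
L = 121/1000 + 231/1000 + 321/1000 + 56/125 + 69/125 + 1 = 2673/1000 = 2.673 bits/symbol.

2.673 bits/symbol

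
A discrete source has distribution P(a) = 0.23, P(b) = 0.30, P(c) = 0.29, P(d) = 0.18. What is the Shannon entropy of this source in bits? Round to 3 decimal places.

H = −Σ pᵢ log₂ pᵢ.
−0.23·log₂(0.23) = 0.4877
−0.30·log₂(0.30) = 0.5211
−0.29·log₂(0.29) = 0.5179
−0.18·log₂(0.18) = 0.4453
Sum ≈ 1.9720 → 1.972 bits.

1.972 bits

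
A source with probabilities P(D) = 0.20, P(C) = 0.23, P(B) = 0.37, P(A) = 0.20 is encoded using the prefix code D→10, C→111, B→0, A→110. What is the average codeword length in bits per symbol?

2.06 bits/symbol

L̄ = Σ pᵢ·ℓᵢ = 0.20·2 + 0.23·3 + 0.37·1 + 0.20·3 = 2.06 bits/symbol.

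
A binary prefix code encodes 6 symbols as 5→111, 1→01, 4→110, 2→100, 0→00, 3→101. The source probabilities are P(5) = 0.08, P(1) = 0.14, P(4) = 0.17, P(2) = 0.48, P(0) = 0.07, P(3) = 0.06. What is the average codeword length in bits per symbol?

2.79 bits/symbol

L̄ = Σ pᵢ·ℓᵢ = 0.08·3 + 0.14·2 + 0.17·3 + 0.48·3 + 0.07·2 + 0.06·3 = 2.79 bits/symbol.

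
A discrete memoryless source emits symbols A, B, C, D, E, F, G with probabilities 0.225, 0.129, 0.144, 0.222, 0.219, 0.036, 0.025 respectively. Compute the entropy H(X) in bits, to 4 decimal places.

2.5355 bits

H = −Σ pᵢ log₂ pᵢ.
−0.225·log₂(0.225) = 0.4842
−0.129·log₂(0.129) = 0.3811
−0.144·log₂(0.144) = 0.4026
−0.222·log₂(0.222) = 0.4820
−0.219·log₂(0.219) = 0.4798
−0.036·log₂(0.036) = 0.1727
−0.025·log₂(0.025) = 0.1330
Sum ≈ 2.5355 → 2.5355 bits.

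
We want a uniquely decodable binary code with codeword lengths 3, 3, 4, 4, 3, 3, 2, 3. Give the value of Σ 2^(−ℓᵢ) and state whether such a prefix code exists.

With common denominator 2^4 = 16: Σ 2^(−ℓᵢ) = 2/16 + 2/16 + 1/16 + 1/16 + 2/16 + 2/16 + 4/16 + 2/16 = 16/16 = 1.
Kraft's inequality requires Σ ≤ 1; here Σ = 1 ≤ 1, so such a prefix code exists.

1; yes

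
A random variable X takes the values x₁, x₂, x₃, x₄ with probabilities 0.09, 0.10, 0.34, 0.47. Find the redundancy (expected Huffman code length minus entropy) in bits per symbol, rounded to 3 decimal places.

0.034 bits

Entropy H = −Σ p log₂ p ≈ 1.6860 bits.
Huffman merges: 9/100+1/10→19/100; 19/100+17/50→53/100; 47/100+53/100→1. L = 43/25 ≈ 1.7200.
L − H = 1.7200 − 1.6860 = 0.034 bits.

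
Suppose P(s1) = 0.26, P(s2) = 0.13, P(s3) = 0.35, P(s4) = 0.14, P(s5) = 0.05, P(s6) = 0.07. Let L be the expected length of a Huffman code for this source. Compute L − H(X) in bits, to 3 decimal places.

Entropy H = −Σ p log₂ p ≈ 2.2998 bits.
Huffman merges: 1/20+7/100→3/25; 3/25+13/100→1/4; 7/50+1/4→39/100; 13/50+7/20→61/100; 39/100+61/100→1. L = 237/100 ≈ 2.3700.
L − H = 2.3700 − 2.2998 = 0.070 bits.

0.070 bits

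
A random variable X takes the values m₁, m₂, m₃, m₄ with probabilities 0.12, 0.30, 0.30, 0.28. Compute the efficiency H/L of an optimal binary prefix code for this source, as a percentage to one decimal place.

96.2%

Entropy H = −Σ p log₂ p ≈ 1.9235 bits.
Huffman merges: 3/25+7/25→2/5; 3/10+3/10→3/5; 2/5+3/5→1. L = 2 ≈ 2.0000.
Efficiency = H/L = 1.9235/2.0000 = 96.2%.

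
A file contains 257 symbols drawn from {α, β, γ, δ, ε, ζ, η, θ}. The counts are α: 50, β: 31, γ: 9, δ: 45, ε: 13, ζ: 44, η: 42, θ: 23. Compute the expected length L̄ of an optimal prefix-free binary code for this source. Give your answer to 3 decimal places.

2.891 bits/symbol

Probabilities are the counts divided by 257.
Repeatedly combine the two least-probable nodes; the expected code length is the sum of the merged weights.
merge 9/257 + 13/257 → 22/257
merge 22/257 + 23/257 → 45/257
merge 31/257 + 42/257 → 73/257
merge 44/257 + 45/257 → 89/257
merge 45/257 + 50/257 → 95/257
merge 73/257 + 89/257 → 162/257
merge 95/257 + 162/257 → 1
L = 22/257 + 45/257 + 73/257 + 89/257 + 95/257 + 162/257 + 1 = 743/257 ≈ 2.891 bits/symbol.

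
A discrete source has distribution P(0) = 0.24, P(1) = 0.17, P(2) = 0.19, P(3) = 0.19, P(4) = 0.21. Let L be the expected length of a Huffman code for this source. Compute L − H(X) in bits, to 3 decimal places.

Entropy H = −Σ p log₂ p ≈ 2.3120 bits.
Huffman merges: 17/100+19/100→9/25; 19/100+21/100→2/5; 6/25+9/25→3/5; 2/5+3/5→1. L = 59/25 ≈ 2.3600.
L − H = 2.3600 − 2.3120 = 0.048 bits.

0.048 bits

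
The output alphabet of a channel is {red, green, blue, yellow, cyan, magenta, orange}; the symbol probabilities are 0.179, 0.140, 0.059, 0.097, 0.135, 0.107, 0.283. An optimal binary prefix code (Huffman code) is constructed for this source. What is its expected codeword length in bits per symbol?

Repeatedly combine the two least-probable nodes; the expected code length is the sum of the merged weights.
merge 59/1000 + 97/1000 → 39/250
merge 107/1000 + 27/200 → 121/500
merge 7/50 + 39/250 → 37/125
merge 179/1000 + 121/500 → 421/1000
merge 283/1000 + 37/125 → 579/1000
merge 421/1000 + 579/1000 → 1
L = 39/250 + 121/500 + 37/125 + 421/1000 + 579/1000 + 1 = 1347/500 = 2.694 bits/symbol.

2.694 bits/symbol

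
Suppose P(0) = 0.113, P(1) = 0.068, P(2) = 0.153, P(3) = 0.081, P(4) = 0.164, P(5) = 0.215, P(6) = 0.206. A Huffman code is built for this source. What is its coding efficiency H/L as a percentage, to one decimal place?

99.0%

Entropy H = −Σ p log₂ p ≈ 2.7013 bits.
Huffman merges: 17/250+81/1000→149/1000; 113/1000+149/1000→131/500; 153/1000+41/250→317/1000; 103/500+43/200→421/1000; 131/500+317/1000→579/1000; 421/1000+579/1000→1. L = 341/125 ≈ 2.7280.
Efficiency = H/L = 2.7013/2.7280 = 99.0%.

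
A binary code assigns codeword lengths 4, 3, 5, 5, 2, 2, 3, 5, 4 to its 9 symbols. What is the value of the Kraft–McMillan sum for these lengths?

With common denominator 2^5 = 32: Σ 2^(−ℓᵢ) = 2/32 + 4/32 + 1/32 + 1/32 + 8/32 + 8/32 + 4/32 + 1/32 + 2/32 = 31/32 = 0.96875.

0.96875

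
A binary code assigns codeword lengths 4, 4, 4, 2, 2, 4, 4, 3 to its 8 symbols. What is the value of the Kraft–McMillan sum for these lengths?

0.9375

With common denominator 2^4 = 16: Σ 2^(−ℓᵢ) = 1/16 + 1/16 + 1/16 + 4/16 + 4/16 + 1/16 + 1/16 + 2/16 = 15/16 = 0.9375.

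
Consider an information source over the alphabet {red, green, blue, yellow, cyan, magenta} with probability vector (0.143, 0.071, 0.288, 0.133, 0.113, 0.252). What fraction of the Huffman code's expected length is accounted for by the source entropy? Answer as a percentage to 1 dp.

Entropy H = −Σ p log₂ p ≈ 2.4330 bits.
Huffman merges: 71/1000+113/1000→23/125; 133/1000+143/1000→69/250; 23/125+63/250→109/250; 69/250+36/125→141/250; 109/250+141/250→1. L = 123/50 ≈ 2.4600.
Efficiency = H/L = 2.4330/2.4600 = 98.9%.

98.9%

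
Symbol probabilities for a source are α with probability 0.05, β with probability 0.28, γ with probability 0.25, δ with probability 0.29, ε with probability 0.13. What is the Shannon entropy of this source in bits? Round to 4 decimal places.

H = −Σ pᵢ log₂ pᵢ.
−0.05·log₂(0.05) = 0.2161
−0.28·log₂(0.28) = 0.5142
−0.25·log₂(0.25) = 0.5000
−0.29·log₂(0.29) = 0.5179
−0.13·log₂(0.13) = 0.3826
Sum ≈ 2.1309 → 2.1309 bits.

2.1309 bits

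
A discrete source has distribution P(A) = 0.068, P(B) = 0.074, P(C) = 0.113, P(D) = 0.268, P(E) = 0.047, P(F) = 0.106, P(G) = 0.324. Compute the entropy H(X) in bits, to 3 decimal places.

H = −Σ pᵢ log₂ pᵢ.
−0.068·log₂(0.068) = 0.2637
−0.074·log₂(0.074) = 0.2780
−0.113·log₂(0.113) = 0.3555
−0.268·log₂(0.268) = 0.5091
−0.047·log₂(0.047) = 0.2073
−0.106·log₂(0.106) = 0.3432
−0.324·log₂(0.324) = 0.5268
Sum ≈ 2.4836 → 2.484 bits.

2.484 bits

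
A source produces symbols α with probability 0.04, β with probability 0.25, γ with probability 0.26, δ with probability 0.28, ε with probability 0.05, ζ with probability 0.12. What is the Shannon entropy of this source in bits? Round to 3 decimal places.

2.288 bits

H = −Σ pᵢ log₂ pᵢ.
−0.04·log₂(0.04) = 0.1858
−0.25·log₂(0.25) = 0.5000
−0.26·log₂(0.26) = 0.5053
−0.28·log₂(0.28) = 0.5142
−0.05·log₂(0.05) = 0.2161
−0.12·log₂(0.12) = 0.3671
Sum ≈ 2.2884 → 2.288 bits.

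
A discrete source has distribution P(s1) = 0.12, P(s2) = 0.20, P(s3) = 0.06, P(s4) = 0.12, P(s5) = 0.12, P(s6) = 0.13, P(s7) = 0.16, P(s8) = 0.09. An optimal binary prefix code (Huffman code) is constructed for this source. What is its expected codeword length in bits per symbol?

Repeatedly combine the two least-probable nodes; the expected code length is the sum of the merged weights.
merge 3/50 + 9/100 → 3/20
merge 3/25 + 3/25 → 6/25
merge 3/25 + 13/100 → 1/4
merge 3/20 + 4/25 → 31/100
merge 1/5 + 6/25 → 11/25
merge 1/4 + 31/100 → 14/25
merge 11/25 + 14/25 → 1
L = 3/20 + 6/25 + 1/4 + 31/100 + 11/25 + 14/25 + 1 = 59/20 = 2.95 bits/symbol.

2.95 bits/symbol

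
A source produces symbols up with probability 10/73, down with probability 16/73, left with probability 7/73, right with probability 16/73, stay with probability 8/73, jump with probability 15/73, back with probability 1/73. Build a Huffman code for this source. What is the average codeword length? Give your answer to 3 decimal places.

2.671 bits/symbol

Repeatedly combine the two least-probable nodes; the expected code length is the sum of the merged weights.
merge 1/73 + 7/73 → 8/73
merge 8/73 + 8/73 → 16/73
merge 10/73 + 15/73 → 25/73
merge 16/73 + 16/73 → 32/73
merge 16/73 + 25/73 → 41/73
merge 32/73 + 41/73 → 1
L = 8/73 + 16/73 + 25/73 + 32/73 + 41/73 + 1 = 195/73 ≈ 2.671 bits/symbol.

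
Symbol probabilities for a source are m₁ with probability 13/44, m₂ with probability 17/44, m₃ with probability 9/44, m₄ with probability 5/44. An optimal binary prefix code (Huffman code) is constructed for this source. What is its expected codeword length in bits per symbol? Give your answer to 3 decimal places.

1.932 bits/symbol

Repeatedly combine the two least-probable nodes; the expected code length is the sum of the merged weights.
merge 5/44 + 9/44 → 7/22
merge 13/44 + 7/22 → 27/44
merge 17/44 + 27/44 → 1
L = 7/22 + 27/44 + 1 = 85/44 ≈ 1.932 bits/symbol.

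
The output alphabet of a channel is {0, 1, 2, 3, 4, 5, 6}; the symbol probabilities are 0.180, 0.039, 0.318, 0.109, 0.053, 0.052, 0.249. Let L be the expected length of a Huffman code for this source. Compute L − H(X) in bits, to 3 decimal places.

0.040 bits

Entropy H = −Σ p log₂ p ≈ 2.4478 bits.
Huffman merges: 39/1000+13/250→91/1000; 53/1000+91/1000→18/125; 109/1000+18/125→253/1000; 9/50+249/1000→429/1000; 253/1000+159/500→571/1000; 429/1000+571/1000→1. L = 311/125 ≈ 2.4880.
L − H = 2.4880 − 2.4478 = 0.040 bits.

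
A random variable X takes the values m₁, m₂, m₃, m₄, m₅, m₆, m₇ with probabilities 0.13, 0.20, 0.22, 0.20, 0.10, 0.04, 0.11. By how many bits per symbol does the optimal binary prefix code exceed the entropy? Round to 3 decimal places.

0.060 bits

Entropy H = −Σ p log₂ p ≈ 2.6602 bits.
Huffman merges: 1/25+1/10→7/50; 11/100+13/100→6/25; 7/50+1/5→17/50; 1/5+11/50→21/50; 6/25+17/50→29/50; 21/50+29/50→1. L = 68/25 ≈ 2.7200.
L − H = 2.7200 − 2.6602 = 0.060 bits.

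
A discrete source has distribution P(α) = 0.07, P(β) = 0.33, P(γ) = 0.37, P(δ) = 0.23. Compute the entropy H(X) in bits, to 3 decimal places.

1.815 bits

H = −Σ pᵢ log₂ pᵢ.
−0.07·log₂(0.07) = 0.2686
−0.33·log₂(0.33) = 0.5278
−0.37·log₂(0.37) = 0.5307
−0.23·log₂(0.23) = 0.4877
Sum ≈ 1.8148 → 1.815 bits.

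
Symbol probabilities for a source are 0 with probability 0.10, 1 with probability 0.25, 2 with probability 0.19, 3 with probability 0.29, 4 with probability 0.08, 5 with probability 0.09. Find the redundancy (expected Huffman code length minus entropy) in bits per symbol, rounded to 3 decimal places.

Entropy H = −Σ p log₂ p ≈ 2.4095 bits.
Huffman merges: 2/25+9/100→17/100; 1/10+17/100→27/100; 19/100+1/4→11/25; 27/100+29/100→14/25; 11/25+14/25→1. L = 61/25 ≈ 2.4400.
L − H = 2.4400 − 2.4095 = 0.031 bits.

0.031 bits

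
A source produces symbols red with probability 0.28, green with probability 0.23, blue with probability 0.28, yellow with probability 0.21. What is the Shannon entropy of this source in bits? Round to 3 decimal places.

1.989 bits

H = −Σ pᵢ log₂ pᵢ.
−0.28·log₂(0.28) = 0.5142
−0.23·log₂(0.23) = 0.4877
−0.28·log₂(0.28) = 0.5142
−0.21·log₂(0.21) = 0.4728
Sum ≈ 1.9889 → 1.989 bits.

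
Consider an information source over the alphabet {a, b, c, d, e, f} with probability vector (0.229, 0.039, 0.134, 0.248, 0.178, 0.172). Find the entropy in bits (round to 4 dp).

2.4370 bits

H = −Σ pᵢ log₂ pᵢ.
−0.229·log₂(0.229) = 0.4870
−0.039·log₂(0.039) = 0.1825
−0.134·log₂(0.134) = 0.3886
−0.248·log₂(0.248) = 0.4989
−0.178·log₂(0.178) = 0.4432
−0.172·log₂(0.172) = 0.4368
Sum ≈ 2.4370 → 2.4370 bits.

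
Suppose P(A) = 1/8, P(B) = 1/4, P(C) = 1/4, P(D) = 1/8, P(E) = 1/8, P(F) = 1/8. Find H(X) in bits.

Each probability is a power of 1/2, so log₂(1/p) is an integer.
H = Σ p·log₂(1/p) = 1/8·3 + 1/4·2 + 1/4·2 + 1/8·3 + 1/8·3 + 1/8·3 = 2.5 bits.

2.5 bits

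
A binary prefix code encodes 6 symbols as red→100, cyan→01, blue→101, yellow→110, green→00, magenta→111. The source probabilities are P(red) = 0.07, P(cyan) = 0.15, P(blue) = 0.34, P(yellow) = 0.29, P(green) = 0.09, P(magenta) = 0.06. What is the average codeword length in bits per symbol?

L̄ = Σ pᵢ·ℓᵢ = 0.07·3 + 0.15·2 + 0.34·3 + 0.29·3 + 0.09·2 + 0.06·3 = 2.76 bits/symbol.

2.76 bits/symbol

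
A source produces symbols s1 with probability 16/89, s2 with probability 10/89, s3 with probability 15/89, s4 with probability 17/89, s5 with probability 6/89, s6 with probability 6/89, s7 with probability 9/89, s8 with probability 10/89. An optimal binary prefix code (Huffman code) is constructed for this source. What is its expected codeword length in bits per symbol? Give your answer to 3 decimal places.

2.944 bits/symbol

Repeatedly combine the two least-probable nodes; the expected code length is the sum of the merged weights.
merge 6/89 + 6/89 → 12/89
merge 9/89 + 10/89 → 19/89
merge 10/89 + 12/89 → 22/89
merge 15/89 + 16/89 → 31/89
merge 17/89 + 19/89 → 36/89
merge 22/89 + 31/89 → 53/89
merge 36/89 + 53/89 → 1
L = 12/89 + 19/89 + 22/89 + 31/89 + 36/89 + 53/89 + 1 = 262/89 ≈ 2.944 bits/symbol.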